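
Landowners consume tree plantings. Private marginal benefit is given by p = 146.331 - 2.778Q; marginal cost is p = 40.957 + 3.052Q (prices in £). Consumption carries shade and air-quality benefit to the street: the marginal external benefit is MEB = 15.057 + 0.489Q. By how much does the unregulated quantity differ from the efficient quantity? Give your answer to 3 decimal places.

4.474 units

Market equilibrium (private): 40.957 + 3.052Q = 146.331 - 2.778Q → Q_m = 18.0744.
Social marginal benefit = demand + MEB = 161.388 - 2.289Q.
Set SMB = MC: 161.388 - 2.289Q = 40.957 + 3.052Q → Q* = 22.5484.
Gap = |18.0744 − 22.5484| = 4.4740.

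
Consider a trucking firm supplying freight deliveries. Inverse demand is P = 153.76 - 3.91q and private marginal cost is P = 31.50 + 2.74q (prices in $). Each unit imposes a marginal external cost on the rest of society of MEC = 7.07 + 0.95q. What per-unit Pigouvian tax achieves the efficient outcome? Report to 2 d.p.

tax = $21.47 per unit

Social marginal cost = private MC + MEC = 38.57 + 3.69q.
Set SMC = demand: 38.57 + 3.69q = 153.76 - 3.91q → q* = 15.1566.
The Pigouvian tax equals MEC at q*: 7.07 + 0.95×15.1566 = 21.4688.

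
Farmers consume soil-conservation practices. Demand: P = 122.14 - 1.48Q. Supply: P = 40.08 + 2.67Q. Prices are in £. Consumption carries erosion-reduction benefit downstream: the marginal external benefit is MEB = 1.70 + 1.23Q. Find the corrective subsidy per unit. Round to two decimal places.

subsidy = £36.98 per unit

Social marginal benefit = demand + MEB = 123.84 - 0.25Q.
Set SMB = MC: 123.84 - 0.25Q = 40.08 + 2.67Q → Q* = 28.6849.
The Pigouvian subsidy equals MEB at Q*: 1.70 + 1.23×28.6849 = 36.9824.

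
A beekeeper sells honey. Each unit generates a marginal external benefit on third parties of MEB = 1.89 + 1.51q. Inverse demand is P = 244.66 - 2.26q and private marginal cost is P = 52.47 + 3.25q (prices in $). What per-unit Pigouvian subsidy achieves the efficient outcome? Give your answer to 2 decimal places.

subsidy = $75.16 per unit

Social marginal cost = private MC − MEB = 50.58 + 1.74q.
Set SMC = demand: 50.58 + 1.74q = 244.66 - 2.26q → q* = 48.5200.
The Pigouvian subsidy equals MEB at q*: 1.89 + 1.51×48.5200 = 75.1552.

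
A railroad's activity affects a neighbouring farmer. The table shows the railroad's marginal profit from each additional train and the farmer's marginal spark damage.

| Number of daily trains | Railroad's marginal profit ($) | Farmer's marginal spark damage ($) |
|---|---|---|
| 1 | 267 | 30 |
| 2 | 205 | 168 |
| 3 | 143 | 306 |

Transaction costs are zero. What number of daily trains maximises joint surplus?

2

Bargaining reaches the level where marginal profit last exceeds marginal spark damage.
That holds through level 2 (205 ≥ 168) but not at 3 (143 < 306).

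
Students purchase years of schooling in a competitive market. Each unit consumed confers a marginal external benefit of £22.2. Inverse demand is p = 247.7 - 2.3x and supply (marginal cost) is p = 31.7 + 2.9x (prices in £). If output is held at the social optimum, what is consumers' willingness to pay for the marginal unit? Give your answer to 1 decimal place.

Social marginal benefit = demand + MEB = 269.9 - 2.3x.
Set SMB = MC: 269.9 - 2.3x = 31.7 + 2.9x → x* = 45.8077.
Consumer price on the demand curve at x*: 247.7 − 2.3×45.8077 = 142.3423.

P = £142.3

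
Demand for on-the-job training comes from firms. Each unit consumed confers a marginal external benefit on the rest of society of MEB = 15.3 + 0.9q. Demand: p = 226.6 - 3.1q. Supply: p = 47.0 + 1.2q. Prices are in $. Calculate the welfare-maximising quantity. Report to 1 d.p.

Social marginal benefit = demand + MEB = 241.9 - 2.2q.
Set SMB = MC: 241.9 - 2.2q = 47.0 + 1.2q → q* = 57.3235.

q* = 57.3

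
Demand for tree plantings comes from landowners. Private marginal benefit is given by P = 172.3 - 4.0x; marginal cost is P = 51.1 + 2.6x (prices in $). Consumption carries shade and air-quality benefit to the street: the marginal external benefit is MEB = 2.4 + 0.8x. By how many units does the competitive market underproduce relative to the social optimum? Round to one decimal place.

2.9 units

Market equilibrium (private): 51.1 + 2.6x = 172.3 - 4.0x → x_m = 18.3636.
Social marginal benefit = demand + MEB = 174.7 - 3.2x.
Set SMB = MC: 174.7 - 3.2x = 51.1 + 2.6x → x* = 21.3103.
Gap = |18.3636 − 21.3103| = 2.9467.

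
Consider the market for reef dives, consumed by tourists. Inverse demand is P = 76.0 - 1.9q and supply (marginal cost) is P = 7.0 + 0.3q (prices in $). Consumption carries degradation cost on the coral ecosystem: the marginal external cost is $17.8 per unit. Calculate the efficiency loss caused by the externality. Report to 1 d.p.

DWL = $72.0

Market equilibrium (private): 7.0 + 0.3q = 76.0 - 1.9q → q_m = 31.3636.
Social marginal benefit = demand − MEC = 58.2 - 1.9q.
Set SMB = MC: 58.2 - 1.9q = 7.0 + 0.3q → q* = 23.2727.
The welfare-loss triangle has base |q_m − q*| and height MEC(q_m) (the vertical gap between SMB and MC is zero at q* and MEC at q_m).
DWL = ½ × 8.0909 × 17.8000 = 72.0090.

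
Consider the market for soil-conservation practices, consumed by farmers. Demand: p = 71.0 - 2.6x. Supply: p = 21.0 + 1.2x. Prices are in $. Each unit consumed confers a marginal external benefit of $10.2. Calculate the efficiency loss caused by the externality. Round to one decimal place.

DWL = $13.7

Market equilibrium (private): 21.0 + 1.2x = 71.0 - 2.6x → x_m = 13.1579.
Social marginal benefit = demand + MEB = 81.2 - 2.6x.
Set SMB = MC: 81.2 - 2.6x = 21.0 + 1.2x → x* = 15.8421.
Between x* and x_m the wedge SMB − MC runs linearly from 0 to MEB(x_m), so the loss is a triangle.
DWL = ½ × 2.6842 × 10.2000 = 13.6894.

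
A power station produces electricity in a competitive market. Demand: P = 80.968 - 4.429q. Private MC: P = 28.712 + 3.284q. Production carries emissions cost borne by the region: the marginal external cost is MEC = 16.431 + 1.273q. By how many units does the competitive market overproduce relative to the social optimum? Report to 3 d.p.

Market equilibrium (private): 28.712 + 3.284q = 80.968 - 4.429q → q_m = 6.7751.
Social marginal cost = private MC + MEC = 45.143 + 4.557q.
Set SMC = demand: 45.143 + 4.557q = 80.968 - 4.429q → q* = 3.9868.
Gap = |6.7751 − 3.9868| = 2.7883.

2.788 units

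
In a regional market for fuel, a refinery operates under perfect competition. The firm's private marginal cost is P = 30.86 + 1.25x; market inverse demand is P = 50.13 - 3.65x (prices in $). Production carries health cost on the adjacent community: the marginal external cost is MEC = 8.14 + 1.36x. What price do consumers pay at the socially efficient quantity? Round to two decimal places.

P = $43.64

Social marginal cost = private MC + MEC = 39.00 + 2.61x.
Set SMC = demand: 39.00 + 2.61x = 50.13 - 3.65x → x* = 1.7780.
Consumer price on the demand curve at x*: 50.13 − 3.65×1.7780 = 43.6403.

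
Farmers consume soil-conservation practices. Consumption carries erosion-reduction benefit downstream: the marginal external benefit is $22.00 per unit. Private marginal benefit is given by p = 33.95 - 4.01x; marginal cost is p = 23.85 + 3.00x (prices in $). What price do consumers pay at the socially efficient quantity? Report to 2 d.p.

Social marginal benefit = demand + MEB = 55.95 - 4.01x.
Set SMB = MC: 55.95 - 4.01x = 23.85 + 3.00x → x* = 4.5792.
Consumer price on the demand curve at x*: 33.95 − 4.01×4.5792 = 15.5874.

P = $15.59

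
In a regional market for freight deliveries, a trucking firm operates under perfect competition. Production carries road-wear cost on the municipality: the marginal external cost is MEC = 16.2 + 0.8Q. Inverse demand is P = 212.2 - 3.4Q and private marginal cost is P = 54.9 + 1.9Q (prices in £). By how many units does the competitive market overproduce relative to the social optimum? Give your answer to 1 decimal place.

Market equilibrium (private): 54.9 + 1.9Q = 212.2 - 3.4Q → Q_m = 29.6792.
Social marginal cost = private MC + MEC = 71.1 + 2.7Q.
Set SMC = demand: 71.1 + 2.7Q = 212.2 - 3.4Q → Q* = 23.1311.
Gap = |29.6792 − 23.1311| = 6.5481.

6.5 units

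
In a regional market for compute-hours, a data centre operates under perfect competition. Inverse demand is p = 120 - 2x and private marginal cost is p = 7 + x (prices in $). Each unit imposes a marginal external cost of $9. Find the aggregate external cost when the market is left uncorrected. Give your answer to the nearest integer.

Market equilibrium (private): 7 + x = 120 - 2x → x_m = 37.6667.
Total external cost = MEC × x_m = 9 × 37.6667 = 339.0003.

$339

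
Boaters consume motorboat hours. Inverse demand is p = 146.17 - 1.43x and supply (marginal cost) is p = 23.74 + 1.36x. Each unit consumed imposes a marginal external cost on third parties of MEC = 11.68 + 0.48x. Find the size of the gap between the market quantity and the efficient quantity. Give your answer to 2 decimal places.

10.01 units

Market equilibrium (private): 23.74 + 1.36x = 146.17 - 1.43x → x_m = 43.8817.
Social marginal benefit = demand − MEC = 134.49 - 1.91x.
Set SMB = MC: 134.49 - 1.91x = 23.74 + 1.36x → x* = 33.8685.
Gap = |43.8817 − 33.8685| = 10.0132.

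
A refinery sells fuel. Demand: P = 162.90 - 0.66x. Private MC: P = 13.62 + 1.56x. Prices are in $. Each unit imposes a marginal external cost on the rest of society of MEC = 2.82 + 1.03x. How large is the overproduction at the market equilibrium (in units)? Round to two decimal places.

22.18 units

Market equilibrium (private): 13.62 + 1.56x = 162.90 - 0.66x → x_m = 67.2432.
Social marginal cost = private MC + MEC = 16.44 + 2.59x.
Set SMC = demand: 16.44 + 2.59x = 162.90 - 0.66x → x* = 45.0646.
Gap = |67.2432 − 45.0646| = 22.1786.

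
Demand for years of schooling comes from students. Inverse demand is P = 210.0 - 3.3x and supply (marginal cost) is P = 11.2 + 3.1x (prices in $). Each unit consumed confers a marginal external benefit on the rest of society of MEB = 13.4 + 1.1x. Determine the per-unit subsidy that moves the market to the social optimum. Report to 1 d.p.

Social marginal benefit = demand + MEB = 223.4 - 2.2x.
Set SMB = MC: 223.4 - 2.2x = 11.2 + 3.1x → x* = 40.0377.
The Pigouvian subsidy equals MEB at x*: 13.4 + 1.1×40.0377 = 57.4415.

subsidy = $57.4 per unit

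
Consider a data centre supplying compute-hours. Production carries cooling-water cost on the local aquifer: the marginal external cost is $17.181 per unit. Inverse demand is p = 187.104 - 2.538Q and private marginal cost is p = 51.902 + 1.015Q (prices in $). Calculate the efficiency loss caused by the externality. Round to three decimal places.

Market equilibrium (private): 51.902 + 1.015Q = 187.104 - 2.538Q → Q_m = 38.0529.
Social marginal cost = private MC + MEC = 69.083 + 1.015Q.
Set SMC = demand: 69.083 + 1.015Q = 187.104 - 2.538Q → Q* = 33.2173.
Between Q* and Q_m the wedge SMC − demand runs linearly from 0 to MEC(Q_m), so the loss is a triangle.
DWL = ½ × 4.8356 × 17.1810 = 41.5402.

DWL = $41.540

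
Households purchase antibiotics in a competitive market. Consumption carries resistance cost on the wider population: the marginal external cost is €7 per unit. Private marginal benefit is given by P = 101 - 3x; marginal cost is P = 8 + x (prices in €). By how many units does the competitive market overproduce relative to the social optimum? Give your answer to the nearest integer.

2 units

Market equilibrium (private): 8 + x = 101 - 3x → x_m = 23.2500.
Social marginal benefit = demand − MEC = 94 - 3x.
Set SMB = MC: 94 - 3x = 8 + x → x* = 21.5000.
Gap = |23.2500 − 21.5000| = 1.7500.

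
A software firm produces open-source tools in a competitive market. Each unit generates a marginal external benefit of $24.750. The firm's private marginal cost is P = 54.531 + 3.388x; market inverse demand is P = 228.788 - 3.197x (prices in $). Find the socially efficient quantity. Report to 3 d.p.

Social marginal cost = private MC − MEB = 29.781 + 3.388x.
Set SMC = demand: 29.781 + 3.388x = 228.788 - 3.197x → x* = 30.2213.

x* = 30.221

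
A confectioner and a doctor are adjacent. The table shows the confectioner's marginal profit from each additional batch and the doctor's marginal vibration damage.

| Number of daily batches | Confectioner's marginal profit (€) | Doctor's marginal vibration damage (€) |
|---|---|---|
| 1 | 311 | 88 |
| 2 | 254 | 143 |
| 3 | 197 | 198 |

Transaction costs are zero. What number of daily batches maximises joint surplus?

Bargaining reaches the level where marginal profit last exceeds marginal vibration damage.
That holds through level 2 (254 ≥ 143) but not at 3 (197 < 198).

2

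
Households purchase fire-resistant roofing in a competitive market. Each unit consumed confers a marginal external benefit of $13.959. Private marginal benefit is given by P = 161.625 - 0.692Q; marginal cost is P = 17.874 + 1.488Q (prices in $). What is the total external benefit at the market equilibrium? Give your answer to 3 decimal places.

$920.468

Market equilibrium (private): 17.874 + 1.488Q = 161.625 - 0.692Q → Q_m = 65.9408.
Total external benefit = MEB × Q_m = 13.959 × 65.9408 = 920.4676.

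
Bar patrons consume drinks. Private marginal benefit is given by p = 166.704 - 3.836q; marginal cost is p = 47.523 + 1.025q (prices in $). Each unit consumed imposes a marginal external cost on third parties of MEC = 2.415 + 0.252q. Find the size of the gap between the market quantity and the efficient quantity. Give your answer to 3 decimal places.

1.681 units

Market equilibrium (private): 47.523 + 1.025q = 166.704 - 3.836q → q_m = 24.5178.
Social marginal benefit = demand − MEC = 164.289 - 4.088q.
Set SMB = MC: 164.289 - 4.088q = 47.523 + 1.025q → q* = 22.8371.
Gap = |24.5178 − 22.8371| = 1.6807.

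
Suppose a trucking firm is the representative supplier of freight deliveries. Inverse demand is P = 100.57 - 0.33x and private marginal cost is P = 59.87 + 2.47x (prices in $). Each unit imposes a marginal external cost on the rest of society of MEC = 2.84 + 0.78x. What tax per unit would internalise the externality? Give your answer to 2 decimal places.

tax = $11.09 per unit

Social marginal cost = private MC + MEC = 62.71 + 3.25x.
Set SMC = demand: 62.71 + 3.25x = 100.57 - 0.33x → x* = 10.5754.
The Pigouvian tax equals MEC at x*: 2.84 + 0.78×10.5754 = 11.0888.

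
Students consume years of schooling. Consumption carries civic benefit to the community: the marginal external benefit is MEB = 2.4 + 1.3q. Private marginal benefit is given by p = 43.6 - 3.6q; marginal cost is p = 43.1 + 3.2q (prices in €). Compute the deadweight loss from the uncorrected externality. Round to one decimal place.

DWL = €0.6

Market equilibrium (private): 43.1 + 3.2q = 43.6 - 3.6q → q_m = 0.0735.
Social marginal benefit = demand + MEB = 46.0 - 2.3q.
Set SMB = MC: 46.0 - 2.3q = 43.1 + 3.2q → q* = 0.5273.
The loss is the area between SMB and MC from q* to q_m; with linear curves that's a triangle of height MEB(q_m).
DWL = ½ × 0.4538 × 2.4956 = 0.5663.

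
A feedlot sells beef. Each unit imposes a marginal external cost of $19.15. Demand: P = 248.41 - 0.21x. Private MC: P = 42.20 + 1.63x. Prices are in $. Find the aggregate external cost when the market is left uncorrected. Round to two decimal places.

Market equilibrium (private): 42.20 + 1.63x = 248.41 - 0.21x → x_m = 112.0707.
Total external cost = MEC × x_m = 19.15 × 112.0707 = 2146.1539.

$2146.15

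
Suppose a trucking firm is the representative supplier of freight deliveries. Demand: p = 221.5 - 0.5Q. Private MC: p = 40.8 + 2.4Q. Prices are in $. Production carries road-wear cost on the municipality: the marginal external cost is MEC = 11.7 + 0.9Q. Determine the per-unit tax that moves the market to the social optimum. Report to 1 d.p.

tax = $51.7 per unit

Social marginal cost = private MC + MEC = 52.5 + 3.3Q.
Set SMC = demand: 52.5 + 3.3Q = 221.5 - 0.5Q → Q* = 44.4737.
The Pigouvian tax equals MEC at Q*: 11.7 + 0.9×44.4737 = 51.7263.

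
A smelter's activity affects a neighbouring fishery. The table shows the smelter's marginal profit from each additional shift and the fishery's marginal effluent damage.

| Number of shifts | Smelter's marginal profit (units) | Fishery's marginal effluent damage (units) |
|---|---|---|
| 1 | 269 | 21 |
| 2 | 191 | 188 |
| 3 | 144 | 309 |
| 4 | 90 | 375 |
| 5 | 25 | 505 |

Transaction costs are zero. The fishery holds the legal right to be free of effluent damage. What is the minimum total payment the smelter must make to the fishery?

Efficient level: marginal profit ≥ marginal effluent damage through level 2, so k* = 2.
With the fishery holding the right, the smelter must at least compensate total damage at k*: 21 + 188 = 209.

209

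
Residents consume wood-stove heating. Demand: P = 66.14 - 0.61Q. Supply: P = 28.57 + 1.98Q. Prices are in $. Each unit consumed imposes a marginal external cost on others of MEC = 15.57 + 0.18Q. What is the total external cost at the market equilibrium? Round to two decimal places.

$244.79

Market equilibrium (private): 28.57 + 1.98Q = 66.14 - 0.61Q → Q_m = 14.5058.
Total external cost = ∫₀^{Q_m} (15.57 + 0.18Q) dQ = 15.57×14.5058 + ½×0.18×14.5058² = 244.7929.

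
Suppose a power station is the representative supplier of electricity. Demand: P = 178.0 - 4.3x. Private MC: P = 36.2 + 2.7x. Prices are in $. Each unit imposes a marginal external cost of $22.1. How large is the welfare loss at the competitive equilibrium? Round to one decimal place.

DWL = $34.9

Market equilibrium (private): 36.2 + 2.7x = 178.0 - 4.3x → x_m = 20.2571.
Social marginal cost = private MC + MEC = 58.3 + 2.7x.
Set SMC = demand: 58.3 + 2.7x = 178.0 - 4.3x → x* = 17.1000.
Between x* and x_m the wedge SMC − demand runs linearly from 0 to MEC(x_m), so the loss is a triangle.
DWL = ½ × 3.1571 × 22.1000 = 34.8860.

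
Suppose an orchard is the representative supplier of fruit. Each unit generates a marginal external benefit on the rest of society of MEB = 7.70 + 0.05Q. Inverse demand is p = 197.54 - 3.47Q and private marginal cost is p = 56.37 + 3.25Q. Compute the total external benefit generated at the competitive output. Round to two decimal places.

Market equilibrium (private): 56.37 + 3.25Q = 197.54 - 3.47Q → Q_m = 21.0074.
Total external benefit = ∫₀^{Q_m} (7.70 + 0.05Q) dQ = 7.70×21.0074 + ½×0.05×21.0074² = 172.7898.

172.79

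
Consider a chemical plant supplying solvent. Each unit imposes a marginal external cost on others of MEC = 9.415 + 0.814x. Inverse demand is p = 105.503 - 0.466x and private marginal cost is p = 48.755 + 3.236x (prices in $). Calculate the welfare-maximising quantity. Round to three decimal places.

x* = 10.481

Social marginal cost = private MC + MEC = 58.170 + 4.050x.
Set SMC = demand: 58.170 + 4.050x = 105.503 - 0.466x → x* = 10.4812.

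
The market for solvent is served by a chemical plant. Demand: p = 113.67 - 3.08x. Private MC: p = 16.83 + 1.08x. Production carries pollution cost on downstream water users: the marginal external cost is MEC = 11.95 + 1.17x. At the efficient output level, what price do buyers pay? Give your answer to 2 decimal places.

P = 64.62

Social marginal cost = private MC + MEC = 28.78 + 2.25x.
Set SMC = demand: 28.78 + 2.25x = 113.67 - 3.08x → x* = 15.9268.
Consumer price on the demand curve at x*: 113.67 − 3.08×15.9268 = 64.6155.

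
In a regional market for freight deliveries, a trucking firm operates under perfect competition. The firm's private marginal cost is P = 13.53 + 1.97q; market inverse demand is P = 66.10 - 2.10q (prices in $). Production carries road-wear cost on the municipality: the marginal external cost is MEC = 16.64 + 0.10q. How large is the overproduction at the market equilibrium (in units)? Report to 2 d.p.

4.30 units

Market equilibrium (private): 13.53 + 1.97q = 66.10 - 2.10q → q_m = 12.9165.
Social marginal cost = private MC + MEC = 30.17 + 2.07q.
Set SMC = demand: 30.17 + 2.07q = 66.10 - 2.10q → q* = 8.6163.
Gap = |12.9165 − 8.6163| = 4.3002.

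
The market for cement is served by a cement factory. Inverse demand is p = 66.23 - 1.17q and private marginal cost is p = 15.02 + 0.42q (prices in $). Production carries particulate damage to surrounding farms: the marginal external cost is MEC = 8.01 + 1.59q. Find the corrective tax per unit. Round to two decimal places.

Social marginal cost = private MC + MEC = 23.03 + 2.01q.
Set SMC = demand: 23.03 + 2.01q = 66.23 - 1.17q → q* = 13.5849.
The Pigouvian tax equals MEC at q*: 8.01 + 1.59×13.5849 = 29.6100.

tax = $29.61 per unit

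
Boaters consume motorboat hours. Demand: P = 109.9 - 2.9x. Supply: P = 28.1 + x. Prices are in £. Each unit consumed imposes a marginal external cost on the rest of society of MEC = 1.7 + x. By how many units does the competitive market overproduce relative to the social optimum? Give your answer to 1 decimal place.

Market equilibrium (private): 28.1 + x = 109.9 - 2.9x → x_m = 20.9744.
Social marginal benefit = demand − MEC = 108.2 - 3.9x.
Set SMB = MC: 108.2 - 3.9x = 28.1 + x → x* = 16.3469.
Gap = |20.9744 − 16.3469| = 4.6275.

4.6 units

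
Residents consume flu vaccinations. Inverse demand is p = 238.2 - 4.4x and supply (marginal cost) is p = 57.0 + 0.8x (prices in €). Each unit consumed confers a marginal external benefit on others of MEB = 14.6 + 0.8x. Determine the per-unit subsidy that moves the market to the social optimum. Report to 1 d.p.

Social marginal benefit = demand + MEB = 252.8 - 3.6x.
Set SMB = MC: 252.8 - 3.6x = 57.0 + 0.8x → x* = 44.5000.
The Pigouvian subsidy equals MEB at x*: 14.6 + 0.8×44.5000 = 50.2000.

subsidy = €50.2 per unit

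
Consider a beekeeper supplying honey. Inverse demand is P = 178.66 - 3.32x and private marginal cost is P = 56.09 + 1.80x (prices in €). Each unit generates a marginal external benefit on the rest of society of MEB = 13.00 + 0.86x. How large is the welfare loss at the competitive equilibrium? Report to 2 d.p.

DWL = €132.41

Market equilibrium (private): 56.09 + 1.80x = 178.66 - 3.32x → x_m = 23.9395.
Social marginal cost = private MC − MEB = 43.09 + 0.94x.
Set SMC = demand: 43.09 + 0.94x = 178.66 - 3.32x → x* = 31.8239.
The loss is the area between SMC and demand from x* to x_m; with linear curves that's a triangle of height MEB(x_m).
DWL = ½ × 7.8844 × 33.5879 = 132.4102.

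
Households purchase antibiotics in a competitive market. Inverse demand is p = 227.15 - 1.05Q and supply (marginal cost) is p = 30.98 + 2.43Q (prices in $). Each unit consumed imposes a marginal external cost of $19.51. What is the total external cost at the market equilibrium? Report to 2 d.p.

Market equilibrium (private): 30.98 + 2.43Q = 227.15 - 1.05Q → Q_m = 56.3707.
Total external cost = MEC × Q_m = 19.51 × 56.3707 = 1099.7924.

$1099.79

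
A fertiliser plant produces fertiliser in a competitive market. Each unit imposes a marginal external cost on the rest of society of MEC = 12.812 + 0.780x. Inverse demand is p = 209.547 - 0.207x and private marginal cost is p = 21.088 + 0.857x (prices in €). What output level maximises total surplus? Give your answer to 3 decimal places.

Social marginal cost = private MC + MEC = 33.900 + 1.637x.
Set SMC = demand: 33.900 + 1.637x = 209.547 - 0.207x → x* = 95.2533.

x* = 95.253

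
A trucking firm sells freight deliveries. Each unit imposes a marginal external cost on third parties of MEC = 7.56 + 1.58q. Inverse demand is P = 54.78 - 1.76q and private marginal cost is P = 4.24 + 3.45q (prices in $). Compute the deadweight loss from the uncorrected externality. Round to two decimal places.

DWL = $38.57

Market equilibrium (private): 4.24 + 3.45q = 54.78 - 1.76q → q_m = 9.7006.
Social marginal cost = private MC + MEC = 11.80 + 5.03q.
Set SMC = demand: 11.80 + 5.03q = 54.78 - 1.76q → q* = 6.3299.
Between q* and q_m the wedge SMC − demand runs linearly from 0 to MEC(q_m), so the loss is a triangle.
DWL = ½ × 3.3707 × 22.8869 = 38.5724.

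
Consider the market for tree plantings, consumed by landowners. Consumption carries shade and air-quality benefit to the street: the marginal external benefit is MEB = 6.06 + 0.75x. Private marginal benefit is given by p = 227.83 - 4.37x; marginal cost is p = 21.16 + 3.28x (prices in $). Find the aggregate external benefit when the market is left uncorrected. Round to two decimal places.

Market equilibrium (private): 21.16 + 3.28x = 227.83 - 4.37x → x_m = 27.0157.
Total external benefit = ∫₀^{x_m} (6.06 + 0.75x) dx = 6.06×27.0157 + ½×0.75×27.0157² = 437.4082.

$437.41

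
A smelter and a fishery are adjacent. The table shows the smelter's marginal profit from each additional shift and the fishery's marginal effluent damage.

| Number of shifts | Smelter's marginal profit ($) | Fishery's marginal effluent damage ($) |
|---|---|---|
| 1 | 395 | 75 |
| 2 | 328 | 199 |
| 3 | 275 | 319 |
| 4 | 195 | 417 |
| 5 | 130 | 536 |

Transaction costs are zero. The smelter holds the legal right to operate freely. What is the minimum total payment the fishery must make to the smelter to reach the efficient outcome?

$600

Left alone the smelter would choose level 5 (marginal profit stays positive).
Efficient level: k* = 2 (marginal profit ≥ marginal effluent damage through 2).
The fishery must at least cover the smelter's forgone profit from cutting 5→2: 275 + 195 + 130 = 600.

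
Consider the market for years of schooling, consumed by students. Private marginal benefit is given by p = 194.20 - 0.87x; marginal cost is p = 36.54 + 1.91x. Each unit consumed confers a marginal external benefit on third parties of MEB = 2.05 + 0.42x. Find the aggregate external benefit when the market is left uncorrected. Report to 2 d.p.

791.68

Market equilibrium (private): 36.54 + 1.91x = 194.20 - 0.87x → x_m = 56.7122.
Total external benefit = ∫₀^{x_m} (2.05 + 0.42x) dx = 2.05×56.7122 + ½×0.42×56.7122² = 791.6775.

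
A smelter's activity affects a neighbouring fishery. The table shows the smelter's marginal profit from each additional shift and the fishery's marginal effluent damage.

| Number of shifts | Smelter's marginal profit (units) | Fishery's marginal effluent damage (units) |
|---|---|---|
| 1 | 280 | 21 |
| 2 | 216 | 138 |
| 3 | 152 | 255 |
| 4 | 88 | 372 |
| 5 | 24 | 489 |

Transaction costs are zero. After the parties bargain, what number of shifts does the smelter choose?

Bargaining reaches the level where marginal profit last exceeds marginal effluent damage.
That holds through level 2 (216 ≥ 138) but not at 3 (152 < 255).

2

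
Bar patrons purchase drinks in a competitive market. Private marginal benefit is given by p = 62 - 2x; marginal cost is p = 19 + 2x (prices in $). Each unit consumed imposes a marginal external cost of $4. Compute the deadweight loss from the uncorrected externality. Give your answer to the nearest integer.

DWL = $2

Market equilibrium (private): 19 + 2x = 62 - 2x → x_m = 10.7500.
Social marginal benefit = demand − MEC = 58 - 2x.
Set SMB = MC: 58 - 2x = 19 + 2x → x* = 9.7500.
The welfare-loss triangle has base |x_m − x*| and height MEC(x_m) (the vertical gap between SMB and MC is zero at x* and MEC at x_m).
DWL = ½ × 1.0000 × 4.0000 = 2.0000.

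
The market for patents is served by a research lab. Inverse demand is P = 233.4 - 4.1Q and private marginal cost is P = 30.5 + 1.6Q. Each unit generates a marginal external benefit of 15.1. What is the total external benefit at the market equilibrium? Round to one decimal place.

Market equilibrium (private): 30.5 + 1.6Q = 233.4 - 4.1Q → Q_m = 35.5965.
Total external benefit = MEB × Q_m = 15.1 × 35.5965 = 537.5072.

537.5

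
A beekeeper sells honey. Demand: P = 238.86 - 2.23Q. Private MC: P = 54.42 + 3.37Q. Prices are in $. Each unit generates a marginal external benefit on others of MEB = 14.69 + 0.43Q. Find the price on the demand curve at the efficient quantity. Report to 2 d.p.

Social marginal cost = private MC − MEB = 39.73 + 2.94Q.
Set SMC = demand: 39.73 + 2.94Q = 238.86 - 2.23Q → Q* = 38.5164.
Consumer price on the demand curve at Q*: 238.86 − 2.23×38.5164 = 152.9684.

P = $152.97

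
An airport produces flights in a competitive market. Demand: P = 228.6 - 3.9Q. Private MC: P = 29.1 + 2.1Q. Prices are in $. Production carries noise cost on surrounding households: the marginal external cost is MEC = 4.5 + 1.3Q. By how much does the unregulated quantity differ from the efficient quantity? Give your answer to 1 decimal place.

6.5 units

Market equilibrium (private): 29.1 + 2.1Q = 228.6 - 3.9Q → Q_m = 33.2500.
Social marginal cost = private MC + MEC = 33.6 + 3.4Q.
Set SMC = demand: 33.6 + 3.4Q = 228.6 - 3.9Q → Q* = 26.7123.
Gap = |33.2500 − 26.7123| = 6.5377.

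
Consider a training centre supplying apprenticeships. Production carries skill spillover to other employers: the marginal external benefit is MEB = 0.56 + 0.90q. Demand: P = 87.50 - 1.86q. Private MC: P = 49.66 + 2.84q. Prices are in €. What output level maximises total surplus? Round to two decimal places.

q* = 10.11

Social marginal cost = private MC − MEB = 49.10 + 1.94q.
Set SMC = demand: 49.10 + 1.94q = 87.50 - 1.86q → q* = 10.1053.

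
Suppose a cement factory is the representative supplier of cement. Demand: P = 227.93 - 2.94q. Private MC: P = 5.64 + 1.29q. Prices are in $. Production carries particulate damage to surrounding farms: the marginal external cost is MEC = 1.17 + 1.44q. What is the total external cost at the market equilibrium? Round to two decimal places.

$2049.83

Market equilibrium (private): 5.64 + 1.29q = 227.93 - 2.94q → q_m = 52.5508.
Total external cost = ∫₀^{q_m} (1.17 + 1.44q) dq = 1.17×52.5508 + ½×1.44×52.5508² = 2049.8268.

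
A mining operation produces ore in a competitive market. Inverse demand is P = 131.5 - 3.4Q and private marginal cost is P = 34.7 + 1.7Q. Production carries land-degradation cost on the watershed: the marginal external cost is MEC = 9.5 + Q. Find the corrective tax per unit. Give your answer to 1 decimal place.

tax = 23.8 per unit

Social marginal cost = private MC + MEC = 44.2 + 2.7Q.
Set SMC = demand: 44.2 + 2.7Q = 131.5 - 3.4Q → Q* = 14.3115.
The Pigouvian tax equals MEC at Q*: 9.5 + 1.0×14.3115 = 23.8115.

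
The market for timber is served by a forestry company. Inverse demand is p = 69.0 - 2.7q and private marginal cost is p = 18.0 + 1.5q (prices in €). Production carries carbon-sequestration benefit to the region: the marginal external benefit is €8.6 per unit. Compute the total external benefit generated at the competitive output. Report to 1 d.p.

Market equilibrium (private): 18.0 + 1.5q = 69.0 - 2.7q → q_m = 12.1429.
Total external benefit = MEB × q_m = 8.6 × 12.1429 = 104.4289.

€104.4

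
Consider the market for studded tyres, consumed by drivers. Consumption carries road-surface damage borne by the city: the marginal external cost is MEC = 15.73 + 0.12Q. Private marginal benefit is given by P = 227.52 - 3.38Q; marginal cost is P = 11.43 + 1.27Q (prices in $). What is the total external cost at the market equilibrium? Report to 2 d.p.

$860.56

Market equilibrium (private): 11.43 + 1.27Q = 227.52 - 3.38Q → Q_m = 46.4710.
Total external cost = ∫₀^{Q_m} (15.73 + 0.12Q) dQ = 15.73×46.4710 + ½×0.12×46.4710² = 860.5621.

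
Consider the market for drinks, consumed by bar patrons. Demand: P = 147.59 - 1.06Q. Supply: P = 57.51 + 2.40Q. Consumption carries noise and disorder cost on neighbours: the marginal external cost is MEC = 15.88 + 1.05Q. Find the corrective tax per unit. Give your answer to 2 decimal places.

tax = 33.15 per unit

Social marginal benefit = demand − MEC = 131.71 - 2.11Q.
Set SMB = MC: 131.71 - 2.11Q = 57.51 + 2.40Q → Q* = 16.4523.
The Pigouvian tax equals MEC at Q*: 15.88 + 1.05×16.4523 = 33.1549.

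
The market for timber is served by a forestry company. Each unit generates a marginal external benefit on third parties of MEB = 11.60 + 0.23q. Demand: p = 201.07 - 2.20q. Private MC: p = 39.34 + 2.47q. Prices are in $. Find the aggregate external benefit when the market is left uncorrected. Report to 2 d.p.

Market equilibrium (private): 39.34 + 2.47q = 201.07 - 2.20q → q_m = 34.6317.
Total external benefit = ∫₀^{q_m} (11.60 + 0.23q) dq = 11.60×34.6317 + ½×0.23×34.6317² = 539.6535.

$539.65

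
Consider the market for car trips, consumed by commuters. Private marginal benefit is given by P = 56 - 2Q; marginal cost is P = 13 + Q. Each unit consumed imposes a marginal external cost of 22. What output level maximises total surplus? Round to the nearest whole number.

Social marginal benefit = demand − MEC = 34 - 2Q.
Set SMB = MC: 34 - 2Q = 13 + Q → Q* = 7.0000.

Q* = 7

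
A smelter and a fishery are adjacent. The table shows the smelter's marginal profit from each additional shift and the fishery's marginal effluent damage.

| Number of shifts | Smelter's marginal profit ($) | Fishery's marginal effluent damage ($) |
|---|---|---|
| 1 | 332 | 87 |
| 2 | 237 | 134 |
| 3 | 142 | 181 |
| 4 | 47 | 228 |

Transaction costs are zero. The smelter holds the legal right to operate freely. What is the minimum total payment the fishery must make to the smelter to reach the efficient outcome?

Left alone the smelter would choose level 4 (marginal profit stays positive).
Efficient level: k* = 2 (marginal profit ≥ marginal effluent damage through 2).
The fishery must at least cover the smelter's forgone profit from cutting 4→2: 142 + 47 = 189.

$189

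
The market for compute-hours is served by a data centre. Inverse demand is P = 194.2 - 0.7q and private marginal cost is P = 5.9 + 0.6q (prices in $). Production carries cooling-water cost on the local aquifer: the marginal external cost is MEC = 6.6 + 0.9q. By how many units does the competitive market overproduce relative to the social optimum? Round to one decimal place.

62.3 units

Market equilibrium (private): 5.9 + 0.6q = 194.2 - 0.7q → q_m = 144.8462.
Social marginal cost = private MC + MEC = 12.5 + 1.5q.
Set SMC = demand: 12.5 + 1.5q = 194.2 - 0.7q → q* = 82.5909.
Gap = |144.8462 − 82.5909| = 62.2553.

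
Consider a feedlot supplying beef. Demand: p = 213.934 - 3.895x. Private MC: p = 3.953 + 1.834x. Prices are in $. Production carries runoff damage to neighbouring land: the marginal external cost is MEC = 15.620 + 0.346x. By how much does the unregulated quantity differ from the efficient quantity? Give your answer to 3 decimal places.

Market equilibrium (private): 3.953 + 1.834x = 213.934 - 3.895x → x_m = 36.6523.
Social marginal cost = private MC + MEC = 19.573 + 2.180x.
Set SMC = demand: 19.573 + 2.180x = 213.934 - 3.895x → x* = 31.9936.
Gap = |36.6523 − 31.9936| = 4.6587.

4.659 units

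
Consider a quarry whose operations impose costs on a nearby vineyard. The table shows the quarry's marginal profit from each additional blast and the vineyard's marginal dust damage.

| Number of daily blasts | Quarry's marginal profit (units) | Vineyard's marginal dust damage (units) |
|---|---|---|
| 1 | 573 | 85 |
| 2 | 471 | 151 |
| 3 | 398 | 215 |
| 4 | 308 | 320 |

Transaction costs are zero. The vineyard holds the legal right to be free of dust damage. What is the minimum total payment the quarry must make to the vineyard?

451

Efficient level: marginal profit ≥ marginal dust damage through level 3, so k* = 3.
With the vineyard holding the right, the quarry must at least compensate total damage at k*: 85 + 151 + 215 = 451.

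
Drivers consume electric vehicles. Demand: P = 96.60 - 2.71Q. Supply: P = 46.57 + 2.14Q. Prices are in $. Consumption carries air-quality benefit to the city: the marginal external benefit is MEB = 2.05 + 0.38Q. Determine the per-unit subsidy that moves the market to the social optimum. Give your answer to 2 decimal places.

Social marginal benefit = demand + MEB = 98.65 - 2.33Q.
Set SMB = MC: 98.65 - 2.33Q = 46.57 + 2.14Q → Q* = 11.6510.
The Pigouvian subsidy equals MEB at Q*: 2.05 + 0.38×11.6510 = 6.4774.

subsidy = $6.48 per unit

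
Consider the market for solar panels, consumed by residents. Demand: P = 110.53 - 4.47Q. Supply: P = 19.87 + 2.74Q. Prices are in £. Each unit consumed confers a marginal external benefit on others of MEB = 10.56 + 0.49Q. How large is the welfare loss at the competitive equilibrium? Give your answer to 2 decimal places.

DWL = £20.80

Market equilibrium (private): 19.87 + 2.74Q = 110.53 - 4.47Q → Q_m = 12.5742.
Social marginal benefit = demand + MEB = 121.09 - 3.98Q.
Set SMB = MC: 121.09 - 3.98Q = 19.87 + 2.74Q → Q* = 15.0625.
Height of the DWL triangle at Q_m is SMB(Q_m) − MC(Q_m) = MEB(Q_m) = 16.7214.
DWL = ½ × 2.4883 × 16.7214 = 20.8039.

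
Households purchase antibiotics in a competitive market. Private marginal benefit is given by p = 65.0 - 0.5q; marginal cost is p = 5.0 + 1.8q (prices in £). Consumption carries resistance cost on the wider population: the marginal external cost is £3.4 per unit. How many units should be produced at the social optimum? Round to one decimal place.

q* = 24.6

Social marginal benefit = demand − MEC = 61.6 - 0.5q.
Set SMB = MC: 61.6 - 0.5q = 5.0 + 1.8q → q* = 24.6087.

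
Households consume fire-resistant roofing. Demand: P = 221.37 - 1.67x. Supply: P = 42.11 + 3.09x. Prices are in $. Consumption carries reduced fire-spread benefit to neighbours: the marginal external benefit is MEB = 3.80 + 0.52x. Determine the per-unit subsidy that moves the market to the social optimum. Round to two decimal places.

subsidy = $26.25 per unit

Social marginal benefit = demand + MEB = 225.17 - 1.15x.
Set SMB = MC: 225.17 - 1.15x = 42.11 + 3.09x → x* = 43.1745.
The Pigouvian subsidy equals MEB at x*: 3.80 + 0.52×43.1745 = 26.2507.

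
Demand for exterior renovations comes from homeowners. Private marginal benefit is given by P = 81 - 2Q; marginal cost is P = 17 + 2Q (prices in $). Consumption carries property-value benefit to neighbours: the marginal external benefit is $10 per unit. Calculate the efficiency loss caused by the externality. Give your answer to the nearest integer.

DWL = $13

Market equilibrium (private): 17 + 2Q = 81 - 2Q → Q_m = 16.0000.
Social marginal benefit = demand + MEB = 91 - 2Q.
Set SMB = MC: 91 - 2Q = 17 + 2Q → Q* = 18.5000.
The loss is the area between SMB and MC from Q* to Q_m; with linear curves that's a triangle of height MEB(Q_m).
DWL = ½ × 2.5000 × 10.0000 = 12.5000.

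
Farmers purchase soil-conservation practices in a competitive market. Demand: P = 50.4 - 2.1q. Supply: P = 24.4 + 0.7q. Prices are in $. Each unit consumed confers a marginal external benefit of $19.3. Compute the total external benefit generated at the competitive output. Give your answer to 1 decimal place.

Market equilibrium (private): 24.4 + 0.7q = 50.4 - 2.1q → q_m = 9.2857.
Total external benefit = MEB × q_m = 19.3 × 9.2857 = 179.2140.

$179.2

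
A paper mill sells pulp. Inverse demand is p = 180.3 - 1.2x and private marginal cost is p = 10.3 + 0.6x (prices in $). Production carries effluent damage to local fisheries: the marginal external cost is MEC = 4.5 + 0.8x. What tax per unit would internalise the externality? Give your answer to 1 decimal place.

Social marginal cost = private MC + MEC = 14.8 + 1.4x.
Set SMC = demand: 14.8 + 1.4x = 180.3 - 1.2x → x* = 63.6538.
The Pigouvian tax equals MEC at x*: 4.5 + 0.8×63.6538 = 55.4230.

tax = $55.4 per unit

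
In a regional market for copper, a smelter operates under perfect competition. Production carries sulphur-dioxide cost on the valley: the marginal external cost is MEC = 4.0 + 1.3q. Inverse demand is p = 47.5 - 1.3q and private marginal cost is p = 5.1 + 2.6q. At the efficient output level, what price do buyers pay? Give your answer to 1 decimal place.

Social marginal cost = private MC + MEC = 9.1 + 3.9q.
Set SMC = demand: 9.1 + 3.9q = 47.5 - 1.3q → q* = 7.3846.
Consumer price on the demand curve at q*: 47.5 − 1.3×7.3846 = 37.9000.

P = 37.9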